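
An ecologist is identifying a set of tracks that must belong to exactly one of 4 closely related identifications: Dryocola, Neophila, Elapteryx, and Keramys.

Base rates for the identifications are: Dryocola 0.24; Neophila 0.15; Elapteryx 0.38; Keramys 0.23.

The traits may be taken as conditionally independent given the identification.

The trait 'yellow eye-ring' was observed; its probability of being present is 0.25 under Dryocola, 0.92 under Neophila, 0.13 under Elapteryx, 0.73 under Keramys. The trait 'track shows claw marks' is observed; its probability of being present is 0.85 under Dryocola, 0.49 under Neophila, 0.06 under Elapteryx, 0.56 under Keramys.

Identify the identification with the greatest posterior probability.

Keramys

By Bayes' rule with conditional independence, the unnormalized weight for each hypothesis is prior × ∏ likelihoods:
  Dryocola: 0.24 × 0.25 × 0.85 = 0.051
  Neophila: 0.15 × 0.92 × 0.49 = 0.06762
  Elapteryx: 0.38 × 0.13 × 0.06 = 0.002964
  Keramys: 0.23 × 0.73 × 0.56 = 0.094024
The unnormalized weights sum to 0.21561.
P(Dryocola | evidence) ≈ 0.051 / 0.21561 ≈ 0.237
P(Neophila | evidence) ≈ 0.06762 / 0.21561 ≈ 0.314
P(Elapteryx | evidence) ≈ 0.002964 / 0.21561 ≈ 0.014
P(Keramys | evidence) ≈ 0.094024 / 0.21561 ≈ 0.436
The largest is 0.436, so Keramys is most probable.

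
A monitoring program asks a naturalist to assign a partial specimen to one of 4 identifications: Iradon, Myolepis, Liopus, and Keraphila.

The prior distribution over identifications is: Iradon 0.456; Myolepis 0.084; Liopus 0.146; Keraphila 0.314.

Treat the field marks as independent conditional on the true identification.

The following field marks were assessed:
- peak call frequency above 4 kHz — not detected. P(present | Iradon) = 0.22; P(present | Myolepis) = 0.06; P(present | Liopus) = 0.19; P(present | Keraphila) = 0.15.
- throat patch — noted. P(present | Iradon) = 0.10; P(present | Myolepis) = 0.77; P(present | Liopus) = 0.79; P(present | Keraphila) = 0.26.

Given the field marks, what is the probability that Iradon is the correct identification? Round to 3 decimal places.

0.137

By Bayes' rule with conditional independence, the unnormalized weight for each hypothesis is prior × ∏ likelihoods (using 1 − P(present | H) for each absent field mark):
  Iradon: 0.456 × (1 − 0.22) × 0.10 = 0.035568
  Myolepis: 0.084 × (1 − 0.06) × 0.77 = 0.060799
  Liopus: 0.146 × (1 − 0.19) × 0.79 = 0.093425
  Keraphila: 0.314 × (1 − 0.15) × 0.26 = 0.069394
The unnormalized weights sum to 0.25919.
P(Iradon | evidence) = 0.035568 / 0.25919 ≈ 0.137.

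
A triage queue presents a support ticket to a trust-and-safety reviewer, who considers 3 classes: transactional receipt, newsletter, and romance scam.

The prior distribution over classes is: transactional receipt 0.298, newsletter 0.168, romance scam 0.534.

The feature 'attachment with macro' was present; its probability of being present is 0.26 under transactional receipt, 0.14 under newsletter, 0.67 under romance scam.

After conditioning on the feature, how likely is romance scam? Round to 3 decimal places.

For each hypothesis, the unnormalized posterior weight is prior × likelihood:
  transactional receipt: 0.298 × 0.26 = 0.07748
  newsletter: 0.168 × 0.14 = 0.02352
  romance scam: 0.534 × 0.67 = 0.35778
Marginal likelihood of the evidence = 0.45878.
P(romance scam | evidence) = 0.35778 / 0.45878 ≈ 0.780.

0.780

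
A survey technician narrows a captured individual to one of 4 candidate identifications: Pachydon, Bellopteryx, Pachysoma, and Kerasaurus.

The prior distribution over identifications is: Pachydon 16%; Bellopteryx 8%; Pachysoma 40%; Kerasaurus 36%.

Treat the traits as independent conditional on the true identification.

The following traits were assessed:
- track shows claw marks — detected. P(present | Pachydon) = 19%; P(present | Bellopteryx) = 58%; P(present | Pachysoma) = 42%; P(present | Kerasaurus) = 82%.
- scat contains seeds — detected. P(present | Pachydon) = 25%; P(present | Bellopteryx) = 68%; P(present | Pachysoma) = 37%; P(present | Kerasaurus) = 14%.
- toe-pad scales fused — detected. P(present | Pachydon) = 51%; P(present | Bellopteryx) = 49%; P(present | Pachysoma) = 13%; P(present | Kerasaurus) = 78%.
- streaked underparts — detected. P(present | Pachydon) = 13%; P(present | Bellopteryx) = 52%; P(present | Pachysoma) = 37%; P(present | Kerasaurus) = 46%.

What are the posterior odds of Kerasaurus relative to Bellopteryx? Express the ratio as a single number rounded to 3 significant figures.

1.84

The normalizing constant cancels in an odds ratio, so compute prior × likelihood for the two hypotheses only:
  Kerasaurus: 0.36 × 0.82 × 0.14 × 0.78 × 0.46 = 0.014828
  Bellopteryx: 0.08 × 0.58 × 0.68 × 0.49 × 0.52 = 0.0080394
Posterior odds = 0.014828 / 0.0080394 ≈ 1.84.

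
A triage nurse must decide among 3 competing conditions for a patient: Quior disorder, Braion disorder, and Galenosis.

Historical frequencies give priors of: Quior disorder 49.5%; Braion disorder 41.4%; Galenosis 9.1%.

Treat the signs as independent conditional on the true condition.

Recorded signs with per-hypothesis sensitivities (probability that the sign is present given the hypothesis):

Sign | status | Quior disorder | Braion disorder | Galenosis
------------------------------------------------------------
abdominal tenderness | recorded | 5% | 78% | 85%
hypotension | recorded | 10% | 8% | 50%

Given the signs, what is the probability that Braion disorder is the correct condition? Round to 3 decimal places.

0.386

Multiply each prior by the joint likelihood of the sign pattern:
  Quior disorder: 0.495 × 0.05 × 0.10 = 0.002475
  Braion disorder: 0.414 × 0.78 × 0.08 = 0.025834
  Galenosis: 0.091 × 0.85 × 0.50 = 0.038675
Marginal likelihood of the evidence = 0.066984.
P(Braion disorder | evidence) = 0.025834 / 0.066984 ≈ 0.386.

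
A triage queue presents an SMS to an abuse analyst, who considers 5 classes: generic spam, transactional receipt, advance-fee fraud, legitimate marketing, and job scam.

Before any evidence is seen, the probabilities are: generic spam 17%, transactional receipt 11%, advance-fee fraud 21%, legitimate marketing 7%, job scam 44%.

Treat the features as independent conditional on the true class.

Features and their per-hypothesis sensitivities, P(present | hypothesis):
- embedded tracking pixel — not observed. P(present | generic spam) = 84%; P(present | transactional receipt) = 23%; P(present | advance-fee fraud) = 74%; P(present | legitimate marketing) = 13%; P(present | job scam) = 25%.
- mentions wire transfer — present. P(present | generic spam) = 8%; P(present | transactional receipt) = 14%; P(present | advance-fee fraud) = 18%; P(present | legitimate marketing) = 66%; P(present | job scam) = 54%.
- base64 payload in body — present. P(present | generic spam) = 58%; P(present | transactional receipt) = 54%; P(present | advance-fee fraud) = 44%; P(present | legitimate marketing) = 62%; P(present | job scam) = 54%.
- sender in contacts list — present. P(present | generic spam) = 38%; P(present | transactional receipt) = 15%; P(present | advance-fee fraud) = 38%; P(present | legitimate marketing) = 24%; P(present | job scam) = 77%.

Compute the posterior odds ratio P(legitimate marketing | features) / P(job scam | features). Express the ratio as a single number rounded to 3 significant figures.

0.0807

Posterior odds equal prior odds times the likelihood ratio; only the two competing hypotheses matter (using 1 − P(present | H) for each absent feature).
  legitimate marketing: 0.07 × (1 − 0.13) × 0.66 × 0.62 × 0.24 = 0.0059809
  job scam: 0.44 × (1 − 0.25) × 0.54 × 0.54 × 0.77 = 0.074096
Posterior odds = 0.0059809 / 0.074096 ≈ 0.0807.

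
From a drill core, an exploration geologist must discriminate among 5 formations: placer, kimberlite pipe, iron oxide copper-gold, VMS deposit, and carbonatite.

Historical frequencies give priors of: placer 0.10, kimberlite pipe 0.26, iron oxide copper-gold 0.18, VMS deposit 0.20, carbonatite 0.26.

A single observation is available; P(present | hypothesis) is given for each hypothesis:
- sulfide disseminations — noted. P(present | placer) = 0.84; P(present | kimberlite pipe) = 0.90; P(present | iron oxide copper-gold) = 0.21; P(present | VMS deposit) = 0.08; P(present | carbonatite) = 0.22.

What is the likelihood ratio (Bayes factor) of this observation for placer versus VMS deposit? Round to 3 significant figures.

The Bayes factor is the ratio of the two likelihoods.
  placer: 0.84
  VMS deposit: 0.08
Bayes factor = 0.84 / 0.08 ≈ 10.5

10.5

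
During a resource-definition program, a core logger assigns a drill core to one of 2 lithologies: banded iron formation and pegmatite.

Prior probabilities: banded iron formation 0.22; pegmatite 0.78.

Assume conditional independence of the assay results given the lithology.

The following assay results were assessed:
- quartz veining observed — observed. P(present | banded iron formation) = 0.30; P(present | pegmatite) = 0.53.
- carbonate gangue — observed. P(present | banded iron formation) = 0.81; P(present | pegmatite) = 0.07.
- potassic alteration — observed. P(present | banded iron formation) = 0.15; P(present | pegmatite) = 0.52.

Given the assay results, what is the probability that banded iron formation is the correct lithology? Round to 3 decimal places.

0.348

Multiply each prior by the joint likelihood of the assay result pattern:
  banded iron formation: 0.22 × 0.30 × 0.81 × 0.15 = 0.008019
  pegmatite: 0.78 × 0.53 × 0.07 × 0.52 = 0.015048
Normalizing constant Z = 0.008019 + 0.015048 = 0.023067.
P(banded iron formation | evidence) = 0.008019 / 0.023067 ≈ 0.348.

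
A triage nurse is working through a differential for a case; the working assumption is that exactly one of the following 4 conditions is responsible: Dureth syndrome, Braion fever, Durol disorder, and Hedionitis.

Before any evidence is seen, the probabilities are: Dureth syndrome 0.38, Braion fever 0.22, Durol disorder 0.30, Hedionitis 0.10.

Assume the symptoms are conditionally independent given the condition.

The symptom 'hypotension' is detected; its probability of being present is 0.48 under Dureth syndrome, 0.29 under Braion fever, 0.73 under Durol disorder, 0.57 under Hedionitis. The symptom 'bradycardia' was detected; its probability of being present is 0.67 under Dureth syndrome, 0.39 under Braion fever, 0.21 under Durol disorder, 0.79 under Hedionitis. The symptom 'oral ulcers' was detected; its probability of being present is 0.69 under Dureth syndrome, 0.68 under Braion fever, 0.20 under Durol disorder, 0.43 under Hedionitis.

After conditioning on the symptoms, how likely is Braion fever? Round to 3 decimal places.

By Bayes' rule with conditional independence, the unnormalized weight for each hypothesis is prior × ∏ likelihoods:
  Dureth syndrome: 0.38 × 0.48 × 0.67 × 0.69 = 0.084324
  Braion fever: 0.22 × 0.29 × 0.39 × 0.68 = 0.01692
  Durol disorder: 0.30 × 0.73 × 0.21 × 0.20 = 0.009198
  Hedionitis: 0.10 × 0.57 × 0.79 × 0.43 = 0.019363
Normalizing constant Z = 0.084324 + 0.01692 + 0.009198 + 0.019363 = 0.1298.
P(Braion fever | evidence) = 0.01692 / 0.1298 ≈ 0.130.

0.130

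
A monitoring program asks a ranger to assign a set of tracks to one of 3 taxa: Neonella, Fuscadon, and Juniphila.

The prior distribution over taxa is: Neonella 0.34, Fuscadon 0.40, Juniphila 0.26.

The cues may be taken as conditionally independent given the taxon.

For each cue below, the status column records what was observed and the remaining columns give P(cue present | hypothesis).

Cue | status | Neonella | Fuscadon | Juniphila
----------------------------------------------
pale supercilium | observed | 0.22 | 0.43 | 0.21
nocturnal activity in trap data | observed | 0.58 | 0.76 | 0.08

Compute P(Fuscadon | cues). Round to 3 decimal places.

0.732

Multiply each prior by the joint likelihood of the cue pattern:
  Neonella: 0.34 × 0.22 × 0.58 = 0.043384
  Fuscadon: 0.40 × 0.43 × 0.76 = 0.13072
  Juniphila: 0.26 × 0.21 × 0.08 = 0.004368
The unnormalized weights sum to 0.17847.
P(Fuscadon | evidence) = 0.13072 / 0.17847 ≈ 0.732.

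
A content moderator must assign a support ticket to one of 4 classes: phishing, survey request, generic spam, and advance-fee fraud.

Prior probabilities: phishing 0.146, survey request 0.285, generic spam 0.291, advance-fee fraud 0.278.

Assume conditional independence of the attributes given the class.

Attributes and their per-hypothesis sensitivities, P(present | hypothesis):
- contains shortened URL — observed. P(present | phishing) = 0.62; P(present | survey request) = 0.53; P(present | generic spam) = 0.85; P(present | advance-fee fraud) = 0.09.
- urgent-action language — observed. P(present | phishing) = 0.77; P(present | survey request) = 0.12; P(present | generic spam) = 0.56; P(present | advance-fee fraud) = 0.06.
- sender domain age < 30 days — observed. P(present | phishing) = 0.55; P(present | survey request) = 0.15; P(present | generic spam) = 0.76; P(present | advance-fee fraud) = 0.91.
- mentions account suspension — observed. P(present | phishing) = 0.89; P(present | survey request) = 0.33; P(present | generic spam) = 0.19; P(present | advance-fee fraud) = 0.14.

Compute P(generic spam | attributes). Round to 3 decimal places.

0.362

For each hypothesis, the unnormalized posterior weight is prior × product of the attribute likelihoods:
  phishing: 0.146 × 0.62 × 0.77 × 0.55 × 0.89 = 0.034118
  survey request: 0.285 × 0.53 × 0.12 × 0.15 × 0.33 = 0.00089724
  generic spam: 0.291 × 0.85 × 0.56 × 0.76 × 0.19 = 0.020002
  advance-fee fraud: 0.278 × 0.09 × 0.06 × 0.91 × 0.14 = 0.00019125
Marginal likelihood of the evidence = 0.055209.
P(generic spam | evidence) = 0.020002 / 0.055209 ≈ 0.362.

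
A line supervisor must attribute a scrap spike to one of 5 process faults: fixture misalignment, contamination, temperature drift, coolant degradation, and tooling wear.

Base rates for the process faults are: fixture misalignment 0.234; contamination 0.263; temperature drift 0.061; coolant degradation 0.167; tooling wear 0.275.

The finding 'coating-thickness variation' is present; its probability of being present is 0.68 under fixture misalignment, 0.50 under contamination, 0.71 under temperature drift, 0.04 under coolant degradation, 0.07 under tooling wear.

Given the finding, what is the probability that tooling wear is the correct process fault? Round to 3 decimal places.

0.053

By Bayes' rule, the unnormalized weight for each hypothesis is prior × likelihood:
  fixture misalignment: 0.234 × 0.68 = 0.15912
  contamination: 0.263 × 0.50 = 0.1315
  temperature drift: 0.061 × 0.71 = 0.04331
  coolant degradation: 0.167 × 0.04 = 0.00668
  tooling wear: 0.275 × 0.07 = 0.01925
The unnormalized weights sum to 0.35986.
P(tooling wear | evidence) = 0.01925 / 0.35986 ≈ 0.053.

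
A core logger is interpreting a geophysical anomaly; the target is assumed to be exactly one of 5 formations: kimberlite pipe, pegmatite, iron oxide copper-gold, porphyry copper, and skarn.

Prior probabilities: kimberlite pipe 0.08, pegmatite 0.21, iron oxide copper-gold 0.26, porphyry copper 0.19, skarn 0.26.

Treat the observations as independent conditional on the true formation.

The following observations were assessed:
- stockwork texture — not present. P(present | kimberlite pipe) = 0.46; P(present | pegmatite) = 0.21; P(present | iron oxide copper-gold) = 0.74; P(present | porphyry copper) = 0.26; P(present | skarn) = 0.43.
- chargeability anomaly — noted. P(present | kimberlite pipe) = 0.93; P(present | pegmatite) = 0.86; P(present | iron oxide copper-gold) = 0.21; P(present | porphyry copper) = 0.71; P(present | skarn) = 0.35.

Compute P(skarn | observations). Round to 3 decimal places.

Multiply each prior by the joint likelihood of the evidence pattern (using 1 − P(present | H) for each absent observation):
  kimberlite pipe: 0.08 × (1 − 0.46) × 0.93 = 0.040176
  pegmatite: 0.21 × (1 − 0.21) × 0.86 = 0.14267
  iron oxide copper-gold: 0.26 × (1 − 0.74) × 0.21 = 0.014196
  porphyry copper: 0.19 × (1 − 0.26) × 0.71 = 0.099826
  skarn: 0.26 × (1 − 0.43) × 0.35 = 0.05187
Normalizing constant Z = 0.040176 + 0.14267 + 0.014196 + 0.099826 + 0.05187 = 0.34874.
P(skarn | evidence) = 0.05187 / 0.34874 ≈ 0.149.

0.149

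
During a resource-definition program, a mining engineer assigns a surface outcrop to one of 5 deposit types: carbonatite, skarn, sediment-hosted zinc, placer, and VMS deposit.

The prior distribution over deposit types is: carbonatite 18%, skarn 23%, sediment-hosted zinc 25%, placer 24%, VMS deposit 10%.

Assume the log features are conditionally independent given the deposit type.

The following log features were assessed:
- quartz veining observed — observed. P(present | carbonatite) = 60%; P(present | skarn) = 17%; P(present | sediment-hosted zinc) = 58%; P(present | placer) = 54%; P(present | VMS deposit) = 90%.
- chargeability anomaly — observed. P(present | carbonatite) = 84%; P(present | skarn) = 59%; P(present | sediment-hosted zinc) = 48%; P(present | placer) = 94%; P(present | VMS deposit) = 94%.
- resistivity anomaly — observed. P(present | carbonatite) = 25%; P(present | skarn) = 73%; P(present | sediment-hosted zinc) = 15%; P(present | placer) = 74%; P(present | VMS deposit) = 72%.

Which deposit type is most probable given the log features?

placer

By Bayes' rule with conditional independence, the unnormalized weight for each hypothesis is prior × ∏ likelihoods:
  carbonatite: 0.18 × 0.60 × 0.84 × 0.25 = 0.02268
  skarn: 0.23 × 0.17 × 0.59 × 0.73 = 0.01684
  sediment-hosted zinc: 0.25 × 0.58 × 0.48 × 0.15 = 0.01044
  placer: 0.24 × 0.54 × 0.94 × 0.74 = 0.09015
  VMS deposit: 0.10 × 0.90 × 0.94 × 0.72 = 0.060912
Marginal likelihood of the evidence = 0.20102.
P(carbonatite | evidence) ≈ 0.02268 / 0.20102 ≈ 0.113
P(skarn | evidence) ≈ 0.01684 / 0.20102 ≈ 0.084
P(sediment-hosted zinc | evidence) ≈ 0.01044 / 0.20102 ≈ 0.052
P(placer | evidence) ≈ 0.09015 / 0.20102 ≈ 0.448
P(VMS deposit | evidence) ≈ 0.060912 / 0.20102 ≈ 0.303
The largest is 0.448, so placer is most probable.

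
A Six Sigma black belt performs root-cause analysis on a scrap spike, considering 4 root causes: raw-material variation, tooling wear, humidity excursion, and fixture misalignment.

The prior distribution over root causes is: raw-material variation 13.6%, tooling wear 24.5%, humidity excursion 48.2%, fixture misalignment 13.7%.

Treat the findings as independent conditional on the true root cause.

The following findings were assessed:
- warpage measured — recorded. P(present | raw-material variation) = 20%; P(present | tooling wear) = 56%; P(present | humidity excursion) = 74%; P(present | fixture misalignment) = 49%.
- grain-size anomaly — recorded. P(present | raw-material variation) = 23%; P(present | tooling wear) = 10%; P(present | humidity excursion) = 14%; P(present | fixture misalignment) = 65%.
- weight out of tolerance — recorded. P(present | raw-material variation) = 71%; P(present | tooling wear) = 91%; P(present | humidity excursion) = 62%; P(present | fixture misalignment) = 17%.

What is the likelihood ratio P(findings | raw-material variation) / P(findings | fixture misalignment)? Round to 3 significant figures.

0.603

The Bayes factor is the ratio of the joint likelihoods of the evidence pattern under the two hypotheses.
  raw-material variation: 0.20 × 0.23 × 0.71 = 0.03266
  fixture misalignment: 0.49 × 0.65 × 0.17 = 0.054145
Bayes factor = 0.03266 / 0.054145 ≈ 0.603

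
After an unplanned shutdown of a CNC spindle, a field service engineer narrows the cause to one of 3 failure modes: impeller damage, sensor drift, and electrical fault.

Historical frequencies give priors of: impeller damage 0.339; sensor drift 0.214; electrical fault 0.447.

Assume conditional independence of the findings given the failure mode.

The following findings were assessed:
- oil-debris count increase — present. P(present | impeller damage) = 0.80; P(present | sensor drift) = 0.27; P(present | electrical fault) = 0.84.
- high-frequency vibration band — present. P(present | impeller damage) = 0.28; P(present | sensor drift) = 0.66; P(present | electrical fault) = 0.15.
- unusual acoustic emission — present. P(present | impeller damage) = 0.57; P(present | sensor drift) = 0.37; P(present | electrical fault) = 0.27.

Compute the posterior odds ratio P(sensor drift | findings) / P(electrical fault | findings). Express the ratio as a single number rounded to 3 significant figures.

0.928

Posterior odds equal prior odds times the likelihood ratio; only the two competing hypotheses matter.
  sensor drift: 0.214 × 0.27 × 0.66 × 0.37 = 0.01411
  electrical fault: 0.447 × 0.84 × 0.15 × 0.27 = 0.015207
Odds(sensor drift : electrical fault) = 0.01411 / 0.015207 ≈ 0.928.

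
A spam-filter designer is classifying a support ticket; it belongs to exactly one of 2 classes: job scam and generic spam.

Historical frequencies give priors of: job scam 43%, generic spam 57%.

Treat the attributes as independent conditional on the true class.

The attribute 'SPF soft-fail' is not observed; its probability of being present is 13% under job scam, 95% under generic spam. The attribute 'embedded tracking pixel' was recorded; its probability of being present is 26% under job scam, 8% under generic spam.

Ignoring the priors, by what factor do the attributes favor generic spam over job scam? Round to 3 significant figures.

0.0177

Joint likelihood of the attribute pattern under each hypothesis (using 1 − P(present | H) for each absent attribute):
  generic spam: (1 − 0.95) × 0.08 = 0.004
  job scam: (1 − 0.13) × 0.26 = 0.2262
Bayes factor = 0.004 / 0.2262 ≈ 0.0177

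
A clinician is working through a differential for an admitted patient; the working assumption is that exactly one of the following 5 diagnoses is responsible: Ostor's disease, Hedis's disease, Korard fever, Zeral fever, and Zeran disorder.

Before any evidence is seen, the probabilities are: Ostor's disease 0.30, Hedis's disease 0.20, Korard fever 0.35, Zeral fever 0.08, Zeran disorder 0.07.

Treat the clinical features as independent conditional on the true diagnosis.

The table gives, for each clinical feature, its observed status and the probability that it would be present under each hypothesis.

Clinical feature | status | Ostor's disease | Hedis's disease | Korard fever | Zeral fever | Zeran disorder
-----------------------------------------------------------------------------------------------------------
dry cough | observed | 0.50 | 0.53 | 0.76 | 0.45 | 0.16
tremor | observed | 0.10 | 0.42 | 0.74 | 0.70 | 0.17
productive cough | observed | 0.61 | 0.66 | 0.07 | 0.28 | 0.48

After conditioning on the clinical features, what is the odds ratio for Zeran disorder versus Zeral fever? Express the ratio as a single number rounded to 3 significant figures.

0.130

Unnormalized posterior weight (prior times the clinical feature likelihoods) for each of the two hypotheses:
  Zeran disorder: 0.07 × 0.16 × 0.17 × 0.48 = 0.00091392
  Zeral fever: 0.08 × 0.45 × 0.70 × 0.28 = 0.007056
Posterior odds = 0.00091392 / 0.007056 ≈ 0.130.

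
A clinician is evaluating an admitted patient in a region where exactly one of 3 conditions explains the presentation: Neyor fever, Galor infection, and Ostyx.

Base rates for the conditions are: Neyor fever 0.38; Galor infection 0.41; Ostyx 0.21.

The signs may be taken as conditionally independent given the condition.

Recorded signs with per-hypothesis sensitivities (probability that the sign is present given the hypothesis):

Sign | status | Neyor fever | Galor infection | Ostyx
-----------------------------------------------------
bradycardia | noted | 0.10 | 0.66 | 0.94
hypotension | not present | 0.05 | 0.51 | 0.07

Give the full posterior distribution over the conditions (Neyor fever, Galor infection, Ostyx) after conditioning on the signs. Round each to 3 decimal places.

By Bayes' rule with conditional independence, the unnormalized weight for each hypothesis is prior × ∏ likelihoods (using 1 − P(present | H) for each absent sign):
  Neyor fever: 0.38 × 0.10 × (1 − 0.05) = 0.0361
  Galor infection: 0.41 × 0.66 × (1 − 0.51) = 0.13259
  Ostyx: 0.21 × 0.94 × (1 − 0.07) = 0.18358
The unnormalized weights sum to 0.35228.
P(Neyor fever | evidence) = 0.0361 / 0.35228 ≈ 0.102
P(Galor infection | evidence) = 0.13259 / 0.35228 ≈ 0.376
P(Ostyx | evidence) = 0.18358 / 0.35228 ≈ 0.521

0.102, 0.376, 0.521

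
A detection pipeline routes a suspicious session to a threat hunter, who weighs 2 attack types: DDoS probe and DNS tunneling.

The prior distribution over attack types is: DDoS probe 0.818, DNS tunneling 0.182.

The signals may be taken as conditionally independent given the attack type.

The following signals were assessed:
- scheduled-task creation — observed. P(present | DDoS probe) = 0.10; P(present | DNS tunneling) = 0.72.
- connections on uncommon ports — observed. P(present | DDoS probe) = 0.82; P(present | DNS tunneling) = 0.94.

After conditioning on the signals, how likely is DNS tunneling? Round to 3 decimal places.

0.647

Multiply each prior by the joint likelihood of the signal pattern:
  DDoS probe: 0.818 × 0.10 × 0.82 = 0.067076
  DNS tunneling: 0.182 × 0.72 × 0.94 = 0.12318
The unnormalized weights sum to 0.19025.
P(DNS tunneling | evidence) = 0.12318 / 0.19025 ≈ 0.647.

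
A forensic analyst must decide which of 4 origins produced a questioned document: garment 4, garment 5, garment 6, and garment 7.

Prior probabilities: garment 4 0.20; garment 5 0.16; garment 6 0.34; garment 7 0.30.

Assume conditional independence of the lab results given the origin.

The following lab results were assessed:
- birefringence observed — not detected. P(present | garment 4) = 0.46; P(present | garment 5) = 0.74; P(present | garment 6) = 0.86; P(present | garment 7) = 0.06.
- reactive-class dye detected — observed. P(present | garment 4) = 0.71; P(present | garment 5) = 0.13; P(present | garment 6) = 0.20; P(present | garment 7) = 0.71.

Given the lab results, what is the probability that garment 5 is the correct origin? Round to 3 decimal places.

For each hypothesis, the unnormalized posterior weight is prior × product of the lab result likelihoods (using 1 − P(present | H) for each absent lab result):
  garment 4: 0.20 × (1 − 0.46) × 0.71 = 0.07668
  garment 5: 0.16 × (1 − 0.74) × 0.13 = 0.005408
  garment 6: 0.34 × (1 − 0.86) × 0.20 = 0.00952
  garment 7: 0.30 × (1 − 0.06) × 0.71 = 0.20022
The unnormalized weights sum to 0.29183.
P(garment 5 | evidence) = 0.005408 / 0.29183 ≈ 0.019.

0.019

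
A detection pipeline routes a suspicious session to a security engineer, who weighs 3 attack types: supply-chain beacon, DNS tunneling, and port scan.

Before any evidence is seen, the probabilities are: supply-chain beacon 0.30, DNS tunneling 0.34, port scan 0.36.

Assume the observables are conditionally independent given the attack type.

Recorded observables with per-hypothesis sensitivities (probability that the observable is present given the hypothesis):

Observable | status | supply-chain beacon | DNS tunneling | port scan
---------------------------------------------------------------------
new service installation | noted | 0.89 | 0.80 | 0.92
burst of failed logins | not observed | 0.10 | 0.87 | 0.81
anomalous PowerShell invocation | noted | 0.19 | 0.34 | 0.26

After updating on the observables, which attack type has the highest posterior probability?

supply-chain beacon

Multiply each prior by the joint likelihood of the observable pattern (using 1 − P(present | H) for each absent observable):
  supply-chain beacon: 0.30 × 0.89 × (1 − 0.10) × 0.19 = 0.045657
  DNS tunneling: 0.34 × 0.80 × (1 − 0.87) × 0.34 = 0.012022
  port scan: 0.36 × 0.92 × (1 − 0.81) × 0.26 = 0.016361
Marginal likelihood of the evidence = 0.074041.
P(supply-chain beacon | evidence) ≈ 0.045657 / 0.074041 ≈ 0.617
P(DNS tunneling | evidence) ≈ 0.012022 / 0.074041 ≈ 0.162
P(port scan | evidence) ≈ 0.016361 / 0.074041 ≈ 0.221
The largest is 0.617, so supply-chain beacon is most probable.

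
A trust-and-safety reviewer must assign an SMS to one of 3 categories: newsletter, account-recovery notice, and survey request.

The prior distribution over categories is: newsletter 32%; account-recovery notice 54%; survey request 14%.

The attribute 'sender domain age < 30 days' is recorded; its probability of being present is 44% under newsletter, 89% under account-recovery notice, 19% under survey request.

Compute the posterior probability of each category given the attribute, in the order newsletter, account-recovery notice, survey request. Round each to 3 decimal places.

Multiply each prior by the likelihood of the attribute:
  newsletter: 0.32 × 0.44 = 0.1408
  account-recovery notice: 0.54 × 0.89 = 0.4806
  survey request: 0.14 × 0.19 = 0.0266
The unnormalized weights sum to 0.648.
P(newsletter | evidence) = 0.1408 / 0.648 ≈ 0.217
P(account-recovery notice | evidence) = 0.4806 / 0.648 ≈ 0.742
P(survey request | evidence) = 0.0266 / 0.648 ≈ 0.041

0.217, 0.742, 0.041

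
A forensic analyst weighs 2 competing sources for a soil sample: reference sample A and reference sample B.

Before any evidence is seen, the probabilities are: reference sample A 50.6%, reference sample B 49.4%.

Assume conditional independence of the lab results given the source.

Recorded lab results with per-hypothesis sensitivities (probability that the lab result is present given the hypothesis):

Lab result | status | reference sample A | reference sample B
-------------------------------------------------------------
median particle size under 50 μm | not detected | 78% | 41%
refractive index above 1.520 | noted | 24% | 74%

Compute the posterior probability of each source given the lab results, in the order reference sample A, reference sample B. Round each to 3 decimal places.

For each hypothesis, the unnormalized posterior weight is prior × product of the lab result likelihoods (using 1 − P(present | H) for each absent lab result):
  reference sample A: 0.506 × (1 − 0.78) × 0.24 = 0.026717
  reference sample B: 0.494 × (1 − 0.41) × 0.74 = 0.21568
Normalizing constant Z = 0.026717 + 0.21568 = 0.2424.
P(reference sample A | evidence) = 0.026717 / 0.2424 ≈ 0.110
P(reference sample B | evidence) = 0.21568 / 0.2424 ≈ 0.890

0.110, 0.890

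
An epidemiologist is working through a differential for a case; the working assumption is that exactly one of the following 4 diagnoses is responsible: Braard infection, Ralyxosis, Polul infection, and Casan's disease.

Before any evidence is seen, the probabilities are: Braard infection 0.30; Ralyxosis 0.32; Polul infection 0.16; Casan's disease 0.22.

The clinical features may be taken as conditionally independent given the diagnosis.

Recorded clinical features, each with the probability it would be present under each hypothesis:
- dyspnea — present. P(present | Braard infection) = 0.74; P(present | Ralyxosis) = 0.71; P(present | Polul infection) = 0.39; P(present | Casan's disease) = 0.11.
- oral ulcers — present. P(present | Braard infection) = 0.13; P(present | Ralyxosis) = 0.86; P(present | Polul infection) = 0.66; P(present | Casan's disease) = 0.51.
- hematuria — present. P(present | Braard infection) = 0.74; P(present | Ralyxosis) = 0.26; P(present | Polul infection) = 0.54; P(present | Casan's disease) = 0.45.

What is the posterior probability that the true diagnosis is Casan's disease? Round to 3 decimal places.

Multiply each prior by the joint likelihood of the clinical feature pattern:
  Braard infection: 0.30 × 0.74 × 0.13 × 0.74 = 0.021356
  Ralyxosis: 0.32 × 0.71 × 0.86 × 0.26 = 0.050802
  Polul infection: 0.16 × 0.39 × 0.66 × 0.54 = 0.022239
  Casan's disease: 0.22 × 0.11 × 0.51 × 0.45 = 0.0055539
Normalizing constant Z = 0.021356 + 0.050802 + 0.022239 + 0.0055539 = 0.099952.
P(Casan's disease | evidence) = 0.0055539 / 0.099952 ≈ 0.056.

0.056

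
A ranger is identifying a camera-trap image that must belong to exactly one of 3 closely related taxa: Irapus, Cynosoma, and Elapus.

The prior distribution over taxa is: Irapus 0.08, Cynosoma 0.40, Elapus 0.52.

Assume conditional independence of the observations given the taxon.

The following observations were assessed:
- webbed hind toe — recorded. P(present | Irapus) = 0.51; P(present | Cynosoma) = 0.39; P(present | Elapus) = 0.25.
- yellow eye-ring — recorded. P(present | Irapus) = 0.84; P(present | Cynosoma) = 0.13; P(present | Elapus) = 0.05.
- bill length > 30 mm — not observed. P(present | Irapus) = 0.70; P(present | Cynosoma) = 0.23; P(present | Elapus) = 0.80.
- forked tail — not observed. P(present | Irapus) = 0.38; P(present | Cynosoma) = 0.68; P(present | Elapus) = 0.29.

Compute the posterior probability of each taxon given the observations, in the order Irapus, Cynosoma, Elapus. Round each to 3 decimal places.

0.518, 0.406, 0.075

Multiply each prior by the joint likelihood of the evidence pattern (using 1 − P(present | H) for each absent observation):
  Irapus: 0.08 × 0.51 × 0.84 × (1 − 0.70) × (1 − 0.38) = 0.0063746
  Cynosoma: 0.40 × 0.39 × 0.13 × (1 − 0.23) × (1 − 0.68) = 0.004997
  Elapus: 0.52 × 0.25 × 0.05 × (1 − 0.80) × (1 − 0.29) = 0.000923
Marginal likelihood of the evidence = 0.012295.
P(Irapus | evidence) = 0.0063746 / 0.012295 ≈ 0.518
P(Cynosoma | evidence) = 0.004997 / 0.012295 ≈ 0.406
P(Elapus | evidence) = 0.000923 / 0.012295 ≈ 0.075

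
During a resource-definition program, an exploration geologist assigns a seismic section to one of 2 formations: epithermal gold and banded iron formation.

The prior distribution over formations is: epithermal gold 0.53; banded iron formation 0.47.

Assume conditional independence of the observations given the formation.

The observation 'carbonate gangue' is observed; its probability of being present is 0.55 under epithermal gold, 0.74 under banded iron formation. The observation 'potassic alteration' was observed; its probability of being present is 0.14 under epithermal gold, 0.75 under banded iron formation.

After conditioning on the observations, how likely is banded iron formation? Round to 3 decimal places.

By Bayes' rule with conditional independence, the unnormalized weight for each hypothesis is prior × ∏ likelihoods:
  epithermal gold: 0.53 × 0.55 × 0.14 = 0.04081
  banded iron formation: 0.47 × 0.74 × 0.75 = 0.26085
The unnormalized weights sum to 0.30166.
P(banded iron formation | evidence) = 0.26085 / 0.30166 ≈ 0.865.

0.865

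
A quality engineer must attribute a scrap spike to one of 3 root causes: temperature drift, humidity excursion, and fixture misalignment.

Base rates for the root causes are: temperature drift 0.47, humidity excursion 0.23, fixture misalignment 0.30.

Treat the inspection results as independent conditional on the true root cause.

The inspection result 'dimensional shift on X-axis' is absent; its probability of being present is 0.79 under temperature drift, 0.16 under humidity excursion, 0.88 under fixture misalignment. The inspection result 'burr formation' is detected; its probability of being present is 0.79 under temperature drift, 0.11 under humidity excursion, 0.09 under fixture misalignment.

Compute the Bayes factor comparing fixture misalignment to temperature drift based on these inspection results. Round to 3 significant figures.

Joint likelihood of the inspection result pattern under each hypothesis (using 1 − P(present | H) for each absent inspection result):
  fixture misalignment: (1 − 0.88) × 0.09 = 0.0108
  temperature drift: (1 − 0.79) × 0.79 = 0.1659
Bayes factor = 0.0108 / 0.1659 ≈ 0.0651

0.0651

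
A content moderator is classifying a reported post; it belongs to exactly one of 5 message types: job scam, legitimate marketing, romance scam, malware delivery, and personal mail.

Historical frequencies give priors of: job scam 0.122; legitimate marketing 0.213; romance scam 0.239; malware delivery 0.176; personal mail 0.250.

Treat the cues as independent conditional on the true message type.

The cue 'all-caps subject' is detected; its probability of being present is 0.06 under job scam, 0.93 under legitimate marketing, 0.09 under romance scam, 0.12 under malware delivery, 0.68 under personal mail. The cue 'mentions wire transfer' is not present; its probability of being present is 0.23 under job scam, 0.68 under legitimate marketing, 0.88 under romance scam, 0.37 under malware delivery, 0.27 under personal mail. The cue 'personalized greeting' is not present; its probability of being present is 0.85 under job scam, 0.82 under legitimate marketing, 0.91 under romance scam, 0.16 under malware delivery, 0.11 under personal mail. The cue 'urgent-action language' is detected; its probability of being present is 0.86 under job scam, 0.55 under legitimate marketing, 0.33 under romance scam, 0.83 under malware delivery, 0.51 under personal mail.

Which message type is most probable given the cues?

personal mail

Multiply each prior by the joint likelihood of the cue pattern (using 1 − P(present | H) for each absent cue):
  job scam: 0.122 × 0.06 × (1 − 0.23) × (1 − 0.85) × 0.86 = 0.0007271
  legitimate marketing: 0.213 × 0.93 × (1 − 0.68) × (1 − 0.82) × 0.55 = 0.0062755
  romance scam: 0.239 × 0.09 × (1 − 0.88) × (1 − 0.91) × 0.33 = 7.6662e-05
  malware delivery: 0.176 × 0.12 × (1 − 0.37) × (1 − 0.16) × 0.83 = 0.0092767
  personal mail: 0.250 × 0.68 × (1 − 0.27) × (1 − 0.11) × 0.51 = 0.056329
Normalizing constant Z = 0.0007271 + 0.0062755 + 7.6662e-05 + 0.0092767 + 0.056329 = 0.072685.
P(job scam | evidence) ≈ 0.0007271 / 0.072685 ≈ 0.010
P(legitimate marketing | evidence) ≈ 0.0062755 / 0.072685 ≈ 0.086
P(romance scam | evidence) ≈ 7.6662e-05 / 0.072685 ≈ 0.001
P(malware delivery | evidence) ≈ 0.0092767 / 0.072685 ≈ 0.128
P(personal mail | evidence) ≈ 0.056329 / 0.072685 ≈ 0.775
The largest is 0.775, so personal mail is most probable.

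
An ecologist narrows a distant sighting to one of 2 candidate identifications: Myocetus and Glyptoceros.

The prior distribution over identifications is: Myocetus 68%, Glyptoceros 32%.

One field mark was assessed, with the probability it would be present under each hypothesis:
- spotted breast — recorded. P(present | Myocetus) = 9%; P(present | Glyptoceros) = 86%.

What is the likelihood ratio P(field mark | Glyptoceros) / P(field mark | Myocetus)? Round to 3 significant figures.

Likelihood of this field mark under each hypothesis:
  Glyptoceros: 0.86
  Myocetus: 0.09
Bayes factor = 0.86 / 0.09 ≈ 9.56

9.56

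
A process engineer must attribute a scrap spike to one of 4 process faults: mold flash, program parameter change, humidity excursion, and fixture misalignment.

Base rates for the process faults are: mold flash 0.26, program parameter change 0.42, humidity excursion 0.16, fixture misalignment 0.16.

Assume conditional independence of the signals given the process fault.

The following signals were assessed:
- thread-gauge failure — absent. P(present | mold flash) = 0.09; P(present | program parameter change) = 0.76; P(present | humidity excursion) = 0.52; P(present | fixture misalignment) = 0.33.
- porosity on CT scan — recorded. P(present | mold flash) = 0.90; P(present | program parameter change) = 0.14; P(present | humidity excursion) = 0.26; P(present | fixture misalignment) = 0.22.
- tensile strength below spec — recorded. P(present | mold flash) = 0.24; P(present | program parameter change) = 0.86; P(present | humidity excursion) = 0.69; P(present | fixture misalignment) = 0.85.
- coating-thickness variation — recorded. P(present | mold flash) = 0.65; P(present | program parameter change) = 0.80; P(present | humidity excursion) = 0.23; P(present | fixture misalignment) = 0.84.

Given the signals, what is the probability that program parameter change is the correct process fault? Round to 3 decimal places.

0.154

For each hypothesis, the unnormalized posterior weight is prior × product of the signal likelihoods (using 1 − P(present | H) for each absent signal):
  mold flash: 0.26 × (1 − 0.09) × 0.90 × 0.24 × 0.65 = 0.033219
  program parameter change: 0.42 × (1 − 0.76) × 0.14 × 0.86 × 0.80 = 0.0097091
  humidity excursion: 0.16 × (1 − 0.52) × 0.26 × 0.69 × 0.23 = 0.0031689
  fixture misalignment: 0.16 × (1 − 0.33) × 0.22 × 0.85 × 0.84 = 0.016839
Marginal likelihood of the evidence = 0.062936.
P(program parameter change | evidence) = 0.0097091 / 0.062936 ≈ 0.154.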